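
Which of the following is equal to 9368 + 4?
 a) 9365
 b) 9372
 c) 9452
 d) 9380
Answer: b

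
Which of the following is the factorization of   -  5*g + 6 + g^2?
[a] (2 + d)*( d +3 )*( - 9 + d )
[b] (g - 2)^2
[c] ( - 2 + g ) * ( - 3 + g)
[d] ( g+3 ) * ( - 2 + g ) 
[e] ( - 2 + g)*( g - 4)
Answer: c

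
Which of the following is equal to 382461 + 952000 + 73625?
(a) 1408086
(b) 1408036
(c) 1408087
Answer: a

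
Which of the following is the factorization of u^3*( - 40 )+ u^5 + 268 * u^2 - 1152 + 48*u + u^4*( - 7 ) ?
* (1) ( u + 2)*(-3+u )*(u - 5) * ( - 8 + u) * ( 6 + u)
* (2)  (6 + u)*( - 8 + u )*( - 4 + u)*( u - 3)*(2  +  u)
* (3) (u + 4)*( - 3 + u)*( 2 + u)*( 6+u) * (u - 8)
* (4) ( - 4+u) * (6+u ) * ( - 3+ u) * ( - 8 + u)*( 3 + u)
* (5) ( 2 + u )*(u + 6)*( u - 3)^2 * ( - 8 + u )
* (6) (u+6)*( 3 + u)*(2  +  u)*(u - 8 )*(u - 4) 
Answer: 2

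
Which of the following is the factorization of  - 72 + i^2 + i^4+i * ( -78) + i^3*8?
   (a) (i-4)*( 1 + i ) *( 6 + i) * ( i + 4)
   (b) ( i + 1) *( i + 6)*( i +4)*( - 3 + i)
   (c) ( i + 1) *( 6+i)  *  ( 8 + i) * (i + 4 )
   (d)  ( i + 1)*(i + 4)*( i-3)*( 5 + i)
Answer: b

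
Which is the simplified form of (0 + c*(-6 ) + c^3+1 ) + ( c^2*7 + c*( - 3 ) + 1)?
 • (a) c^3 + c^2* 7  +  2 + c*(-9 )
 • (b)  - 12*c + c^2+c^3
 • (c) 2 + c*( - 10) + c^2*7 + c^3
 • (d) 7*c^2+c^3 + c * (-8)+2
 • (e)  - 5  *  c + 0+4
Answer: a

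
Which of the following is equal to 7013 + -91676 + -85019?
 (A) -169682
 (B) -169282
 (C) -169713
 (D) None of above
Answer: A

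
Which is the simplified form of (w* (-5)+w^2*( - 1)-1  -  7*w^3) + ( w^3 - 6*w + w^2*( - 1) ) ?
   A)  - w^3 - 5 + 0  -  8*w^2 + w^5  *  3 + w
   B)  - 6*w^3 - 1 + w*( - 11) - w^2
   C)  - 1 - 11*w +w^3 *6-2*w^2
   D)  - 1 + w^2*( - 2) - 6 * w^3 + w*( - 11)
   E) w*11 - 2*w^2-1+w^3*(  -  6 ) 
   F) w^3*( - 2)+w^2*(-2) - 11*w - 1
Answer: D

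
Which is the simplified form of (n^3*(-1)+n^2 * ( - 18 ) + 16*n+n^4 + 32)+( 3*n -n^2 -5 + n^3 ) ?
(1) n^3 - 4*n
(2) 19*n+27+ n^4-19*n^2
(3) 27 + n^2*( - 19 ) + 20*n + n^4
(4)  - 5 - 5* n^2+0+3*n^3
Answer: 2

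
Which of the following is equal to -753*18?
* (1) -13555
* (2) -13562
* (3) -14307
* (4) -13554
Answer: 4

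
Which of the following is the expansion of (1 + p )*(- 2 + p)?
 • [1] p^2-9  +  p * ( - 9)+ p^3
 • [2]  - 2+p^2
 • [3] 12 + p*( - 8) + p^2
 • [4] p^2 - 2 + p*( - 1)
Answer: 4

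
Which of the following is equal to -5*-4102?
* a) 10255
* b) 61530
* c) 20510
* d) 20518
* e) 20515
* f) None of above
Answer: c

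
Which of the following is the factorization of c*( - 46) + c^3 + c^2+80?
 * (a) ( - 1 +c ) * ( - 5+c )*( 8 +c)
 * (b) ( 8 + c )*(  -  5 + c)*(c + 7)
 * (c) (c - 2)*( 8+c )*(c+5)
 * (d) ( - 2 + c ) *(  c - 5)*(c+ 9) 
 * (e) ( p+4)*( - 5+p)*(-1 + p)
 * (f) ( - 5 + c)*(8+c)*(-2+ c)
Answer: f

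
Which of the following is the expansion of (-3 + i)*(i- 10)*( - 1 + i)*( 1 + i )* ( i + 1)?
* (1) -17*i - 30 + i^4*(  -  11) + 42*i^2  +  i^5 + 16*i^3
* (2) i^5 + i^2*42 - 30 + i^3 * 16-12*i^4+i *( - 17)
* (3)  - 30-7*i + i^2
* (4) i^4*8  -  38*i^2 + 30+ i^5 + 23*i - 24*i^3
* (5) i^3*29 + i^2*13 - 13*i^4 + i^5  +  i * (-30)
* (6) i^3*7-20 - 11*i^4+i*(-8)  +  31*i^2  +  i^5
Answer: 2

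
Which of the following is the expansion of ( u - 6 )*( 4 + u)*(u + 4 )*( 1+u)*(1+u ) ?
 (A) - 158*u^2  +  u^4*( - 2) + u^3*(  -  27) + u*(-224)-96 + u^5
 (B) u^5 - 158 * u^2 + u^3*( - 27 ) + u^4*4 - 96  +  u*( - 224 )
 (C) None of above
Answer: B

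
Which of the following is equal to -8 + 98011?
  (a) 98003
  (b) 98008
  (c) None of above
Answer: a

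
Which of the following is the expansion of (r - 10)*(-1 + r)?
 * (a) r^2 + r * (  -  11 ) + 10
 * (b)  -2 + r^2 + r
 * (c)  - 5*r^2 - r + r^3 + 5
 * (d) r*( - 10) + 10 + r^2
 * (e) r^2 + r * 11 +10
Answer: a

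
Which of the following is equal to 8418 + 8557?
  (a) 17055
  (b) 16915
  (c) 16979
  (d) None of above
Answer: d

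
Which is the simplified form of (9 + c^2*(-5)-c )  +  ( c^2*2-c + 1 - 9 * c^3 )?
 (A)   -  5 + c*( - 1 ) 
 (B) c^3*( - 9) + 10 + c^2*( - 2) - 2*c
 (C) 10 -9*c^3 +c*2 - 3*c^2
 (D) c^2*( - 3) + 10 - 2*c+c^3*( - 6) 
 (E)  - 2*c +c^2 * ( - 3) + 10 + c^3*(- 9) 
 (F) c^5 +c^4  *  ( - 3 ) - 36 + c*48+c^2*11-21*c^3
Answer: E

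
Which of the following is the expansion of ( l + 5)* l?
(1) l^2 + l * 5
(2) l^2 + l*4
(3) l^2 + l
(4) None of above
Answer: 1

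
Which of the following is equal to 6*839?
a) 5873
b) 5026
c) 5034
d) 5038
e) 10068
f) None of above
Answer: c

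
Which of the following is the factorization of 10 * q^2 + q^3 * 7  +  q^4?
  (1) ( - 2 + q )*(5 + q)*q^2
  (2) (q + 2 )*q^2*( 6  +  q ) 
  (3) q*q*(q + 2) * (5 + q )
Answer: 3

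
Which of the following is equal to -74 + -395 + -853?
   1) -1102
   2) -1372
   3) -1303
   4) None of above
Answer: 4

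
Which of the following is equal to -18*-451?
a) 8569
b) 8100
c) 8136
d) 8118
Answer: d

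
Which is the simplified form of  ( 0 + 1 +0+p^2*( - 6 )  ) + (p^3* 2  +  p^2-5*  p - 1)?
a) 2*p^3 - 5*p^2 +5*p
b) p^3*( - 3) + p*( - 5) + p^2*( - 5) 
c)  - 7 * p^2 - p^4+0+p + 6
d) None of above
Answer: d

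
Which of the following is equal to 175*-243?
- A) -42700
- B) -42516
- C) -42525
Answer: C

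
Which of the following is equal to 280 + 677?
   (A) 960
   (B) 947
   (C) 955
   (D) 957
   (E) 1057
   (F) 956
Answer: D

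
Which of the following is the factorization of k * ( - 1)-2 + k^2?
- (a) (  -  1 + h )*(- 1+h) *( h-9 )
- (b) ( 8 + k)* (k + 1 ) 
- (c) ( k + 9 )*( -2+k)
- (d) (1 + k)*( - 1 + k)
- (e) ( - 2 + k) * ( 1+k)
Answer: e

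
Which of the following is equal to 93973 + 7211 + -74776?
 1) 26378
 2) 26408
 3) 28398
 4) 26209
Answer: 2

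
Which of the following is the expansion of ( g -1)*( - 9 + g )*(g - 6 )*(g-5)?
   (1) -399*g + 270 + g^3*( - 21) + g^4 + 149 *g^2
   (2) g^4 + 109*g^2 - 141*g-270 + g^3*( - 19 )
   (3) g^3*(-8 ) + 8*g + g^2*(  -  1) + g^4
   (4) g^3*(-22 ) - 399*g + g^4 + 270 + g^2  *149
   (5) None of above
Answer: 1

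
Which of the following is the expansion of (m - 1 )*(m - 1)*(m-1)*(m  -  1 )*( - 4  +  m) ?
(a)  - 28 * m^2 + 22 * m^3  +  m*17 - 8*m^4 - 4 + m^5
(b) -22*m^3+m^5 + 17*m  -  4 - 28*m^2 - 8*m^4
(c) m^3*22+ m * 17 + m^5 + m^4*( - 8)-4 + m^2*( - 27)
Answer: a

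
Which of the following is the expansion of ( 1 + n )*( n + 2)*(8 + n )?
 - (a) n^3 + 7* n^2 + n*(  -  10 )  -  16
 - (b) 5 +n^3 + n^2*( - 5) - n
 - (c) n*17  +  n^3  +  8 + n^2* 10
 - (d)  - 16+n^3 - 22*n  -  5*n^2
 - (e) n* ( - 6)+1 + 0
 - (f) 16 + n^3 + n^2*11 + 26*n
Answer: f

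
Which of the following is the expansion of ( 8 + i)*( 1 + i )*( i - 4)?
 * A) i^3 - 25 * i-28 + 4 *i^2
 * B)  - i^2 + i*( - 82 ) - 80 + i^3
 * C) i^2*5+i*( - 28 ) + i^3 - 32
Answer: C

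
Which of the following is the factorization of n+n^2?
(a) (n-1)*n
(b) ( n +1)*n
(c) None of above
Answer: b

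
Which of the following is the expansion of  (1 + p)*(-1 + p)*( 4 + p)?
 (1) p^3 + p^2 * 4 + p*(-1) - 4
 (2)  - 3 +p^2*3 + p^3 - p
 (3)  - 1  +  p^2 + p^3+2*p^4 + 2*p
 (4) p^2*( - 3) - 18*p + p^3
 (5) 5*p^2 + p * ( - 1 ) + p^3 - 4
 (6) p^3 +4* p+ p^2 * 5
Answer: 1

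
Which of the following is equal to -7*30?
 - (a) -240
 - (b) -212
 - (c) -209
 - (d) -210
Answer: d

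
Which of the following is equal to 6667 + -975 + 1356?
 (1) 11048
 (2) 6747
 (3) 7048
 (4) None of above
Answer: 3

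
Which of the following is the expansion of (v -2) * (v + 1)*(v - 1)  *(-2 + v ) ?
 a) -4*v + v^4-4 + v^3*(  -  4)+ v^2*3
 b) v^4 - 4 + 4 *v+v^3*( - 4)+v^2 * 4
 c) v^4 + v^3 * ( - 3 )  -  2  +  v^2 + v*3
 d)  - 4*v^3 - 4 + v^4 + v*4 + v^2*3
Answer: d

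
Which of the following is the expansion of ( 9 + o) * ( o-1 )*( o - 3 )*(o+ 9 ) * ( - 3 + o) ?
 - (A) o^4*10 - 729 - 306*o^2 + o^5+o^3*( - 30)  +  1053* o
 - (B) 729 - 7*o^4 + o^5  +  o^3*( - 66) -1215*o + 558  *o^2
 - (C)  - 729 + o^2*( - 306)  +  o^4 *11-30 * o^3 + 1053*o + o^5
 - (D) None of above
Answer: C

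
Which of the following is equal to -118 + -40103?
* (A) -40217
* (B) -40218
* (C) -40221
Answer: C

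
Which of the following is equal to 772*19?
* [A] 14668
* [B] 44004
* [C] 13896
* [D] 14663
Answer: A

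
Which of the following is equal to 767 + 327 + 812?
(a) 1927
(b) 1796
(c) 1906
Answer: c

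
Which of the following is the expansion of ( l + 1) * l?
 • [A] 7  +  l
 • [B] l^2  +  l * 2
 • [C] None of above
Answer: C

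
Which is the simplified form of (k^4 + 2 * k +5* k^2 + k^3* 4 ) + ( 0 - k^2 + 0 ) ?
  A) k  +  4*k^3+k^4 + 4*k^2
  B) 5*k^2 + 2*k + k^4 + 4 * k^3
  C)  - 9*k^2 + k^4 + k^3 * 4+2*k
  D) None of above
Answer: D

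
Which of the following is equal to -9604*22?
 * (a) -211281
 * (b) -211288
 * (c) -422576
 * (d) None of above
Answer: b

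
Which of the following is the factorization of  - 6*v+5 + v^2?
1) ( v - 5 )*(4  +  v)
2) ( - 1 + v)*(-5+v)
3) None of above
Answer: 2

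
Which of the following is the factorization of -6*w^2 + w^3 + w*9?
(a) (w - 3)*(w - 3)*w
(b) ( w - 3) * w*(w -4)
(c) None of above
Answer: a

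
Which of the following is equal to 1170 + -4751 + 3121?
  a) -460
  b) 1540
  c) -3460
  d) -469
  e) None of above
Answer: a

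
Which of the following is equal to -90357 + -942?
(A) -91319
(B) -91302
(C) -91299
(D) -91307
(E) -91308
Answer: C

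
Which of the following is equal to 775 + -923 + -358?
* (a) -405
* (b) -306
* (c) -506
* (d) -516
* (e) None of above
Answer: c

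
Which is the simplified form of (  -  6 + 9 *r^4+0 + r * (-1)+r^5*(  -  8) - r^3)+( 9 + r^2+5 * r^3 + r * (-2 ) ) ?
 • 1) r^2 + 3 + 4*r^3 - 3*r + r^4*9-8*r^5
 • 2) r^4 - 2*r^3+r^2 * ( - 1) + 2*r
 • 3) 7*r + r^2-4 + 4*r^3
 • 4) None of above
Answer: 1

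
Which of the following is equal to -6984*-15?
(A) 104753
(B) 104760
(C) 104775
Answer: B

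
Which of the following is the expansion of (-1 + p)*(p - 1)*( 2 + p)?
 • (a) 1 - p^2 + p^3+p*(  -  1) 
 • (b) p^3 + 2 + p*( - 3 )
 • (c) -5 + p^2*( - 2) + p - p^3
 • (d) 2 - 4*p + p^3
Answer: b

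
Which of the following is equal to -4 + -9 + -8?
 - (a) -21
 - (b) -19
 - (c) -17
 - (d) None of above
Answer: a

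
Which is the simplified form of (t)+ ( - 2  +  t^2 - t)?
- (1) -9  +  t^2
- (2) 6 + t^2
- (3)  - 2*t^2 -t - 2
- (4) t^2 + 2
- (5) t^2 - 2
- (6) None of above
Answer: 5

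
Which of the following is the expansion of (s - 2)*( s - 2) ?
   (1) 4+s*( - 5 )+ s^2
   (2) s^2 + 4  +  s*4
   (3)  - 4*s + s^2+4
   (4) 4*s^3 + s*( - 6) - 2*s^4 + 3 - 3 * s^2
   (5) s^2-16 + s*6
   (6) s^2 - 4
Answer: 3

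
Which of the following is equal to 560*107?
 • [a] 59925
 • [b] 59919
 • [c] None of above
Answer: c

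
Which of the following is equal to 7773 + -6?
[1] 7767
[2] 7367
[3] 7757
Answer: 1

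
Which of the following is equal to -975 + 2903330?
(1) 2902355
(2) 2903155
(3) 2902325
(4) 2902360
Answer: 1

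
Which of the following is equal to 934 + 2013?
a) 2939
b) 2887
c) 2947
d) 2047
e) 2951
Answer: c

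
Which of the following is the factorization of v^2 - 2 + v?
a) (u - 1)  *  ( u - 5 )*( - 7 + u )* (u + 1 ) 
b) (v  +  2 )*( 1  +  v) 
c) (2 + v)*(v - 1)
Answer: c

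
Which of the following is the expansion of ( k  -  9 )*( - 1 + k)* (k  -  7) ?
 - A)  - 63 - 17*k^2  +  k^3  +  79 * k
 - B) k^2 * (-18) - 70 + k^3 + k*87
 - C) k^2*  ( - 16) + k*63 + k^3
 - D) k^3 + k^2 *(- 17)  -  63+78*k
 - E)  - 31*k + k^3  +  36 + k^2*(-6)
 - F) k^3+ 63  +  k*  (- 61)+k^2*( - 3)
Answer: A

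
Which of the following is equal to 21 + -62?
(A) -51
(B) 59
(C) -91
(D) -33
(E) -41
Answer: E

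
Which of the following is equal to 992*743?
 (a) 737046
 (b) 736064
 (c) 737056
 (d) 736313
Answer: c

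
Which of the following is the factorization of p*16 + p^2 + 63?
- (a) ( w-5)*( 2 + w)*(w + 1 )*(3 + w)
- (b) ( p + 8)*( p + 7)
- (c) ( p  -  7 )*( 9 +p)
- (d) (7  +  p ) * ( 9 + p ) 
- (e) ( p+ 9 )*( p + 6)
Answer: d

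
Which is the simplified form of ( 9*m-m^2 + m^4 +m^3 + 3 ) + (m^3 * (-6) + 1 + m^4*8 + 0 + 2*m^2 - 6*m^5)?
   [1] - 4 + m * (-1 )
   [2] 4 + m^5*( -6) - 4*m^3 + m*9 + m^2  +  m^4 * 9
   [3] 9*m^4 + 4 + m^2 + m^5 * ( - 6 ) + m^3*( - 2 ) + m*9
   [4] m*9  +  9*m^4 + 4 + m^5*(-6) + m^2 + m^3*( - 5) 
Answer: 4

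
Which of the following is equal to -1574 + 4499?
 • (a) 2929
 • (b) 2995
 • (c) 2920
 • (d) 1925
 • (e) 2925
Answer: e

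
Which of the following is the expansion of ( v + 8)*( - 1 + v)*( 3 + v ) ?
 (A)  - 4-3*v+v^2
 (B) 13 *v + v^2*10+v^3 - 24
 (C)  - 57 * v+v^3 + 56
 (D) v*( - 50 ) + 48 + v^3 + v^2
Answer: B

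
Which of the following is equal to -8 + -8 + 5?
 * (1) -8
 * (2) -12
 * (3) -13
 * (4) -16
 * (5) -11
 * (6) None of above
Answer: 5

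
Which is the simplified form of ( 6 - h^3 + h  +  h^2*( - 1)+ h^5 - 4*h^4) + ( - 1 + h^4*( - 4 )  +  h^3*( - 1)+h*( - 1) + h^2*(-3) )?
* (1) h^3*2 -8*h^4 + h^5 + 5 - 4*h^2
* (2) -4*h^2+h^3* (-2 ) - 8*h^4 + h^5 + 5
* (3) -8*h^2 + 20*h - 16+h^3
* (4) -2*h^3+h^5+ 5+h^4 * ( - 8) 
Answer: 2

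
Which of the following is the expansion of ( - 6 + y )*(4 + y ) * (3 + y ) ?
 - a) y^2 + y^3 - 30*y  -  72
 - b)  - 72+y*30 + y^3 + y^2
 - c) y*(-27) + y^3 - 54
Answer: a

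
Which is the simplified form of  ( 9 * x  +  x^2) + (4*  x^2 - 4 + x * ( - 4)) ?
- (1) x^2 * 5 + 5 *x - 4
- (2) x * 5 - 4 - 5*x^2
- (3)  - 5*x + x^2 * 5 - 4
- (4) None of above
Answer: 1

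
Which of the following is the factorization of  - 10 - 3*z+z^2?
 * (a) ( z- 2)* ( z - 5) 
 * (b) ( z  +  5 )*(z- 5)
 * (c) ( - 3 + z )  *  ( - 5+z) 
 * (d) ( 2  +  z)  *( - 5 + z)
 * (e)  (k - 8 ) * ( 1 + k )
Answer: d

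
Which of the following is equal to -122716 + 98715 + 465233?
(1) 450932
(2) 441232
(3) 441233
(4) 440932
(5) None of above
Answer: 2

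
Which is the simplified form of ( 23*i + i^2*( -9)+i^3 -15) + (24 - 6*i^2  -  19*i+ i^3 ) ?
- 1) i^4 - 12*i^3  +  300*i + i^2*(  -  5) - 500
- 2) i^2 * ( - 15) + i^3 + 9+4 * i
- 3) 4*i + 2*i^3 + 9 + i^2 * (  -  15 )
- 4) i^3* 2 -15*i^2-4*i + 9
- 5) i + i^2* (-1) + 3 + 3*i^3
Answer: 3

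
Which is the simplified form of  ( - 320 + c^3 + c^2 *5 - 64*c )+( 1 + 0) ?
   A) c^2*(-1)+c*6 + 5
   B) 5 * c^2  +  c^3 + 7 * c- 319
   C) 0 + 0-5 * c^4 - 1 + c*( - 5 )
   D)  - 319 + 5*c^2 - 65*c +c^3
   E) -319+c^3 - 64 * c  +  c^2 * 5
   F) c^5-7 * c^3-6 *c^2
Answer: E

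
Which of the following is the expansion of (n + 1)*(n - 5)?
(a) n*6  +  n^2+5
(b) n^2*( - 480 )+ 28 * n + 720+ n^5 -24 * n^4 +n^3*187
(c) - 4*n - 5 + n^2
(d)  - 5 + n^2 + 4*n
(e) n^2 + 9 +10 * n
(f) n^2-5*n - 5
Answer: c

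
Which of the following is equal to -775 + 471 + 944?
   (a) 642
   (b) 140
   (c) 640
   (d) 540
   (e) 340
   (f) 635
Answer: c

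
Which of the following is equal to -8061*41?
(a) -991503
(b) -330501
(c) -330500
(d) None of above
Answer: b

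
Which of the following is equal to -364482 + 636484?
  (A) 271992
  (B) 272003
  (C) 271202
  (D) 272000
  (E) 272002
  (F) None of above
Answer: E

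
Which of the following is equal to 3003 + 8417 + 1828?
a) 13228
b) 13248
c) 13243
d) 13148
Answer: b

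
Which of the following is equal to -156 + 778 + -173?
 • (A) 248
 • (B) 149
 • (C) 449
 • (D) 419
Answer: C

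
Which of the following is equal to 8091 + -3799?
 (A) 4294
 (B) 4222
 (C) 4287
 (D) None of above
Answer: D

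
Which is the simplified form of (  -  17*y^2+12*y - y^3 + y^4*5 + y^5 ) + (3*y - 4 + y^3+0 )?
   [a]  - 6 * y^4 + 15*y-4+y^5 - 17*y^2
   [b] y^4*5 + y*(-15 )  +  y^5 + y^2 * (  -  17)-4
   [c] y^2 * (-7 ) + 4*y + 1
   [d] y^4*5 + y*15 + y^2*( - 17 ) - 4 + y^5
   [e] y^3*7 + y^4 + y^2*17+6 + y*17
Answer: d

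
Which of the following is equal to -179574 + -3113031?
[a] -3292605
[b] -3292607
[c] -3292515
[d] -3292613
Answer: a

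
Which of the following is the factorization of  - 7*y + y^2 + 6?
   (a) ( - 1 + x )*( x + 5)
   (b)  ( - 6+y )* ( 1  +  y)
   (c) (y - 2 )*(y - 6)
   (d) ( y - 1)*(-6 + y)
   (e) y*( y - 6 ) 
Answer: d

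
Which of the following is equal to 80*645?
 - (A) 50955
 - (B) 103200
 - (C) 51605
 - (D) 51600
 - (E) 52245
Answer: D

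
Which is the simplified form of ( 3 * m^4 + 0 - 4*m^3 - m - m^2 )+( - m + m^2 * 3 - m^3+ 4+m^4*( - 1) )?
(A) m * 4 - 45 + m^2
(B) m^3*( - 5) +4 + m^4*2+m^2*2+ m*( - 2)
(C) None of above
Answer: B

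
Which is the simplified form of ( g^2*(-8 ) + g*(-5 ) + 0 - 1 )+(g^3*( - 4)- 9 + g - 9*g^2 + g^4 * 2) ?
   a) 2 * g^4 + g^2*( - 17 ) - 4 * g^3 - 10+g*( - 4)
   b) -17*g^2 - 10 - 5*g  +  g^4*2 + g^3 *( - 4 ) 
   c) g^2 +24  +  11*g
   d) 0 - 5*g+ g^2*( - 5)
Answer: a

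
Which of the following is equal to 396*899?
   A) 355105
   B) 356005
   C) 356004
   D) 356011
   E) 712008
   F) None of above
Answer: C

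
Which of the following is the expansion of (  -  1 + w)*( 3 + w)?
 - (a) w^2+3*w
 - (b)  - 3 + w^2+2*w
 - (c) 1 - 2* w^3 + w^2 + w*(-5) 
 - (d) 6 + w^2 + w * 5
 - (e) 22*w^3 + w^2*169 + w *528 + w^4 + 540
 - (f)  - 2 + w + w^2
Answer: b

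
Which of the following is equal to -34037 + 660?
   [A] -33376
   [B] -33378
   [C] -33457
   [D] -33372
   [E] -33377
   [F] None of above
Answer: E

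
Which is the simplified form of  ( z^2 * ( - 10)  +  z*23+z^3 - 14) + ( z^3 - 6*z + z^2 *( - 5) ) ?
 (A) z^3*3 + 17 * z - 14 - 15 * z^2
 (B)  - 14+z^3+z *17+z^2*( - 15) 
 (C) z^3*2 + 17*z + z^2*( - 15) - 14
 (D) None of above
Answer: C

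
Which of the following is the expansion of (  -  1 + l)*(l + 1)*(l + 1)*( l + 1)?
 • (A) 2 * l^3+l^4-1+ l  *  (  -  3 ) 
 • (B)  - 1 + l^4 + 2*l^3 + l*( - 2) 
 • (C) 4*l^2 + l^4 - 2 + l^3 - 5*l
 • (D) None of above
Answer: B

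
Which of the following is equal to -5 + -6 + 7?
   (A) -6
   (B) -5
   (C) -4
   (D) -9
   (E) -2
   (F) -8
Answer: C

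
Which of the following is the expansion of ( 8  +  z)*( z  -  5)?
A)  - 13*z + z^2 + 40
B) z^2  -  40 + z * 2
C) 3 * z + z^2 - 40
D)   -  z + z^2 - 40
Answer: C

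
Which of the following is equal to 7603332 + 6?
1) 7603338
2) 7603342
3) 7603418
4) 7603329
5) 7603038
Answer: 1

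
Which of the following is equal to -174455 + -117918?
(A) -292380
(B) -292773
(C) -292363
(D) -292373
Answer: D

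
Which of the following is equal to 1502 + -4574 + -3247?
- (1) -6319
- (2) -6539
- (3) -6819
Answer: 1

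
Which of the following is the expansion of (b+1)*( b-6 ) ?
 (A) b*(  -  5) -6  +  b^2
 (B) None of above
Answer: A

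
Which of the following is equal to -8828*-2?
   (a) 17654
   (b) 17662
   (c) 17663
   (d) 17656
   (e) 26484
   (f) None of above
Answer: d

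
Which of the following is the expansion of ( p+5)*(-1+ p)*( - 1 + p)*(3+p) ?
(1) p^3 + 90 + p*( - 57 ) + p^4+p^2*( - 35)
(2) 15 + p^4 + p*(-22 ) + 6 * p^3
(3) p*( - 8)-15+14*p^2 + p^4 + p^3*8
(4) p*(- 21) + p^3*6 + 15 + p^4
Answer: 2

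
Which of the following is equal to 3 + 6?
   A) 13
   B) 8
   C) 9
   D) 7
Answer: C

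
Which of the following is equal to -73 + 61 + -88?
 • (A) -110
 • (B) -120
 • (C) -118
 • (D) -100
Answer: D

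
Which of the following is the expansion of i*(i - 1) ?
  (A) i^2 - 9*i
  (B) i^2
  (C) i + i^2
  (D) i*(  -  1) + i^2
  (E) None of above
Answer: D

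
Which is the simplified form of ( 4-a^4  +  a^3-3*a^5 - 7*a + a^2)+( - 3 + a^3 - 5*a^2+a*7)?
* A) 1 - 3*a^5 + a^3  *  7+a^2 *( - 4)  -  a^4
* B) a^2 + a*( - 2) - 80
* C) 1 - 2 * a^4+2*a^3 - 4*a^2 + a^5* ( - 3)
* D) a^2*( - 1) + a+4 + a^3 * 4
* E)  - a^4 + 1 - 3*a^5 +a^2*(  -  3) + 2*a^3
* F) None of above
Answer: F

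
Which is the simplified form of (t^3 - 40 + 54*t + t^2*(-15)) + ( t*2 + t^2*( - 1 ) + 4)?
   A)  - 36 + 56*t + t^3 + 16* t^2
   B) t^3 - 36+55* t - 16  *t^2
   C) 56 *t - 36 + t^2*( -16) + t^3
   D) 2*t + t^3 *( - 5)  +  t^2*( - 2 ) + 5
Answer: C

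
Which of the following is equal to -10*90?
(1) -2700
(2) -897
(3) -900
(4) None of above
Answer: 3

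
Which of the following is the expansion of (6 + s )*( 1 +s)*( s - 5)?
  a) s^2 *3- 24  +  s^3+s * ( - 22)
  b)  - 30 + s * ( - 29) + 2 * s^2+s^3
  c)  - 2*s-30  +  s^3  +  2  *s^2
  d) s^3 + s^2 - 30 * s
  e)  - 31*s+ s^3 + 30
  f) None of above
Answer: b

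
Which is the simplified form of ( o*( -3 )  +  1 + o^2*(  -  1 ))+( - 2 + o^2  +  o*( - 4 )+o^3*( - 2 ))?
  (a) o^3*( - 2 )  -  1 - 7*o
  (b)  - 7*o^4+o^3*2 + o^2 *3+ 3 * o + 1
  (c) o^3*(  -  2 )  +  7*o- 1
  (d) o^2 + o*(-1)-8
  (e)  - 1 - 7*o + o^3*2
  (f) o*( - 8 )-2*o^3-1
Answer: a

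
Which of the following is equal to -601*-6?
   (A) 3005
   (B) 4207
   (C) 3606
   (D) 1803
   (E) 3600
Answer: C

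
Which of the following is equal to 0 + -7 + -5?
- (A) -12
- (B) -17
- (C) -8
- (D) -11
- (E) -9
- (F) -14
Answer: A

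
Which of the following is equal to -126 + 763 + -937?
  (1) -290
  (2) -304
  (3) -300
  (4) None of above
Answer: 3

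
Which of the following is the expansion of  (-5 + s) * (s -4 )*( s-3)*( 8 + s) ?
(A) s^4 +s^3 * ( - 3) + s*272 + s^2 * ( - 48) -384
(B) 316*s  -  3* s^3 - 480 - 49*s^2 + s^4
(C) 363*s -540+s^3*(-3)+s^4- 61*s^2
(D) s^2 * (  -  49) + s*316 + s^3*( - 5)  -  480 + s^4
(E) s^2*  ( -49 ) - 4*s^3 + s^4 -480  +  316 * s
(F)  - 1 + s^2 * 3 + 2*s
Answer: E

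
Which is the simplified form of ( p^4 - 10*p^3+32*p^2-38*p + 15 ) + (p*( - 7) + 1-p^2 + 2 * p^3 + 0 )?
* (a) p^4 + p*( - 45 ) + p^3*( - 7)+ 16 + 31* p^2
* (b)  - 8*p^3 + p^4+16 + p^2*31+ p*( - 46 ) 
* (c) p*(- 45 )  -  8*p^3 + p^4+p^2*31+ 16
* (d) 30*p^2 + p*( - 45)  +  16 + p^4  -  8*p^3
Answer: c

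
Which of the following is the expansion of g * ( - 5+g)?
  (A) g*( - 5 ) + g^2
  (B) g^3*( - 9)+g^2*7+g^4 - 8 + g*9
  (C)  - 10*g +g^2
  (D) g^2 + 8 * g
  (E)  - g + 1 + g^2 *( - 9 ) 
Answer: A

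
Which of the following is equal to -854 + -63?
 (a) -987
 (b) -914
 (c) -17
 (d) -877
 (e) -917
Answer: e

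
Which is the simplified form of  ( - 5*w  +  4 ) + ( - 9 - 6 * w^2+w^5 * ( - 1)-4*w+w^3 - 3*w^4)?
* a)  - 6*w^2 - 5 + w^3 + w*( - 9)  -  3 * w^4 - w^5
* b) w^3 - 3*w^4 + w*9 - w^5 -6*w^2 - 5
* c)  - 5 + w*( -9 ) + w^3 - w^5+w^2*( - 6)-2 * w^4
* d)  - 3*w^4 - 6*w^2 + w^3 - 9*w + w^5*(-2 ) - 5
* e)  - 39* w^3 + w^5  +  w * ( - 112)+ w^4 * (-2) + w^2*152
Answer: a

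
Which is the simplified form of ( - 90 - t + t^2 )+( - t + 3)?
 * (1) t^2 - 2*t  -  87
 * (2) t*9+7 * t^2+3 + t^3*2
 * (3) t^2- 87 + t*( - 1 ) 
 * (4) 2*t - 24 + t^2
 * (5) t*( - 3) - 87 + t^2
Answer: 1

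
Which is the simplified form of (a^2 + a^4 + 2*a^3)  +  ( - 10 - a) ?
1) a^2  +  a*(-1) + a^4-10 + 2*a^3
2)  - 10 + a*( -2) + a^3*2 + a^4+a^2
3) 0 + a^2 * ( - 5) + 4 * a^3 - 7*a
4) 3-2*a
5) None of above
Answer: 1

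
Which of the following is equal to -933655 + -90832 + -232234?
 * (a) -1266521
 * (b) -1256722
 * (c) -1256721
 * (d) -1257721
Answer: c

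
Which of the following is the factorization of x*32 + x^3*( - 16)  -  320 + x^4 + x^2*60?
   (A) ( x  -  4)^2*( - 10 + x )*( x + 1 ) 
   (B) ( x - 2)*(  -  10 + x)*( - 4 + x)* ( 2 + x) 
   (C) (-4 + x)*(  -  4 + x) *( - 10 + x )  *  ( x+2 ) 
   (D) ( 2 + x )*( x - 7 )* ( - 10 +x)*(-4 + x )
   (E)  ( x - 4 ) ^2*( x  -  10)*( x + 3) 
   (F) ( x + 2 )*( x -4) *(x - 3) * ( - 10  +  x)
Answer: C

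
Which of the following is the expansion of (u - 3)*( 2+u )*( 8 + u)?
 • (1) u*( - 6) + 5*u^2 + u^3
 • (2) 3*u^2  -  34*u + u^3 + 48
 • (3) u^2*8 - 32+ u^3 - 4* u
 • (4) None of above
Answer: 4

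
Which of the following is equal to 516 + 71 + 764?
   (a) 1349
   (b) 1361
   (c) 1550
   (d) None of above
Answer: d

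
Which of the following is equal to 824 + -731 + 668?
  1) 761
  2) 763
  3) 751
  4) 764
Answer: 1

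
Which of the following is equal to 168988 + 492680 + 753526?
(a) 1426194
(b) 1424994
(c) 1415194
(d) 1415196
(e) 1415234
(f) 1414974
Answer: c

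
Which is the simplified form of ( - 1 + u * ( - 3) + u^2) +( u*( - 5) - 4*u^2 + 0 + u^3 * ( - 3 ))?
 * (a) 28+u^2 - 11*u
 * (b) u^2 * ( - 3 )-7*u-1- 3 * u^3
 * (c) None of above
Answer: c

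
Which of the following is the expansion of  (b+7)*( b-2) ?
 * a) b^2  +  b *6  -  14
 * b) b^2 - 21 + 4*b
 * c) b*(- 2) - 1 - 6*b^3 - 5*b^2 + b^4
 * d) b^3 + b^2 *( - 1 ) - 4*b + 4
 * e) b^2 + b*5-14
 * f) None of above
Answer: e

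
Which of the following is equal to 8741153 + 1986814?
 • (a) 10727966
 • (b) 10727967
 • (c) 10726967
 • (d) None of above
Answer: b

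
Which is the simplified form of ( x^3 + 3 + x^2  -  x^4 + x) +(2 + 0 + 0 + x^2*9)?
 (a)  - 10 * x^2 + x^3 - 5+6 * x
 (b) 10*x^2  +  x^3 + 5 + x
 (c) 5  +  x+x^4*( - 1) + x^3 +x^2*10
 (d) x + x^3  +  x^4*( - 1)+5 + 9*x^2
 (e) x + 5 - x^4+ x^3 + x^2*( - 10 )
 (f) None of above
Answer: c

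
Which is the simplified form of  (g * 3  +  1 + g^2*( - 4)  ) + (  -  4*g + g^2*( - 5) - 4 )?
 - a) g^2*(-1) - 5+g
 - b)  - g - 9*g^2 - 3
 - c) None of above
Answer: b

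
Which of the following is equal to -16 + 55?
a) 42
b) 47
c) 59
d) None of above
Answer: d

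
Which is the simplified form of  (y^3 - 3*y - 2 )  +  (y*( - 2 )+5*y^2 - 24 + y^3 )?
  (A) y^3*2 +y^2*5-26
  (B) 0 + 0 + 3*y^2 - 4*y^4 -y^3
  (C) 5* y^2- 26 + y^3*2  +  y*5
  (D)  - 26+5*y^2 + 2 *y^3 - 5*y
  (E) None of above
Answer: D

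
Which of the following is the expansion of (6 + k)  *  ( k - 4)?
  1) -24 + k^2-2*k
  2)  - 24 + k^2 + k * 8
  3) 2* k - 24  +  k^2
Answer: 3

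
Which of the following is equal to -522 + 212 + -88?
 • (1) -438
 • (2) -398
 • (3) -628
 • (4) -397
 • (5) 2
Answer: 2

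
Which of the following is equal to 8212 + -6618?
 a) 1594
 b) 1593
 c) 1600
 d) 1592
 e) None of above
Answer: a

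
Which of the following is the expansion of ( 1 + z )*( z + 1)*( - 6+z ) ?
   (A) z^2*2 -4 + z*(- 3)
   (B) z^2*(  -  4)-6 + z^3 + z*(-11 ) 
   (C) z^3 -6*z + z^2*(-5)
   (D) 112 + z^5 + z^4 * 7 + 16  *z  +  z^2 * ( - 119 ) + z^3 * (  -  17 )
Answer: B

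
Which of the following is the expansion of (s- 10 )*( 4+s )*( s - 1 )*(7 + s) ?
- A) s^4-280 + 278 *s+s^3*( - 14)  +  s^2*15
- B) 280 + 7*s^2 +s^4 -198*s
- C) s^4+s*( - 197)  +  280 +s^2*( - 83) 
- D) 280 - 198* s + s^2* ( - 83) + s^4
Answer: D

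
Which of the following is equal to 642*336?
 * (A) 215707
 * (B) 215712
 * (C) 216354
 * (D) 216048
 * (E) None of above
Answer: B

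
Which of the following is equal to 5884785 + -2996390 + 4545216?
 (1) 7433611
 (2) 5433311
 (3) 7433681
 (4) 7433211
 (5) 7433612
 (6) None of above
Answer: 1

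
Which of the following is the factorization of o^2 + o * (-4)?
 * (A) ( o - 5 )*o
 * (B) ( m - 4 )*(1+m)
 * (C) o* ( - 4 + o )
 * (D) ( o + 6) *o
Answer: C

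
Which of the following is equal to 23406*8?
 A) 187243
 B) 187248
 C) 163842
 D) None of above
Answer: B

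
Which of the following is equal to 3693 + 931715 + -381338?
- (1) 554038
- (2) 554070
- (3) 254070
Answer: 2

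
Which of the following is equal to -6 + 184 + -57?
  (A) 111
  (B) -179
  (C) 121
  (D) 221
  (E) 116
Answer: C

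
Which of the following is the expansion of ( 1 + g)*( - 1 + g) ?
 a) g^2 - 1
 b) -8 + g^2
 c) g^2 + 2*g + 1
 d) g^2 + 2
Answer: a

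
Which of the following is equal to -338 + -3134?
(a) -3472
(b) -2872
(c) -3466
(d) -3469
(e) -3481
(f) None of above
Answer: a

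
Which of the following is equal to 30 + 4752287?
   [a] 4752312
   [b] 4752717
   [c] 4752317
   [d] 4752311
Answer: c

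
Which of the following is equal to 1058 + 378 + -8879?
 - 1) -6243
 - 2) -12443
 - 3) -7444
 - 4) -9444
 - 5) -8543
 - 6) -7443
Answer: 6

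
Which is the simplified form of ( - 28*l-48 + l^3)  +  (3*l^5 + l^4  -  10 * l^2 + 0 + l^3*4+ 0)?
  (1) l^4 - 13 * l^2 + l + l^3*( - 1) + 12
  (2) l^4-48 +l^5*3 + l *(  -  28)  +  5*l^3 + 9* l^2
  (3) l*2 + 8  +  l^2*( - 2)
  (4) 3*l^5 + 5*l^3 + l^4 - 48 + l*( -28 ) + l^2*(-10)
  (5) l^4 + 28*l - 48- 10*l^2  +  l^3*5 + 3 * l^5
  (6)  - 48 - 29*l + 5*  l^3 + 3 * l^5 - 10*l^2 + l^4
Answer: 4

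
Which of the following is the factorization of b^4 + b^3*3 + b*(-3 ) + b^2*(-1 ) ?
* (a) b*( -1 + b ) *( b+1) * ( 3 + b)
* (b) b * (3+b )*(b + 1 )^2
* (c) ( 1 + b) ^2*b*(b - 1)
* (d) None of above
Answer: a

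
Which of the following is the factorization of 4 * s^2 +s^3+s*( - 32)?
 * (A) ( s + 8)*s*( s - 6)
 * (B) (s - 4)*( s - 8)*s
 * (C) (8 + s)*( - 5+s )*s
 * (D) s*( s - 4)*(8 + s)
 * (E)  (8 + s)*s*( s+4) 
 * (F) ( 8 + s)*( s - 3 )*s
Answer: D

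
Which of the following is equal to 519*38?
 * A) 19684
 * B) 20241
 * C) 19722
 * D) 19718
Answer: C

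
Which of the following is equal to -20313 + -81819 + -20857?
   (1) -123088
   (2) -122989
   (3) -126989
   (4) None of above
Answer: 2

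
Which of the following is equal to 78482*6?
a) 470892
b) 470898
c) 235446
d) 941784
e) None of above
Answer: a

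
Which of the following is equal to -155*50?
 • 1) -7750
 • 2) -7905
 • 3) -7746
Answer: 1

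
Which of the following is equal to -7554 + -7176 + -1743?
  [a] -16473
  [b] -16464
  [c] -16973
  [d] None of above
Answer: a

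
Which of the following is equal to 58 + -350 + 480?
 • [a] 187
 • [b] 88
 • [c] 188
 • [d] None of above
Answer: c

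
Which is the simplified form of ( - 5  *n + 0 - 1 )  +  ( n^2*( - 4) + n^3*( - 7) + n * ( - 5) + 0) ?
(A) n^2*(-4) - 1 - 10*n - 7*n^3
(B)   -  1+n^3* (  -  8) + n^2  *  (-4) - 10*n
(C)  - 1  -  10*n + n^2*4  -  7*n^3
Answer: A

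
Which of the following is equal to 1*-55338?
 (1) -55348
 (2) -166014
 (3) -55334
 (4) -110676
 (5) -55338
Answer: 5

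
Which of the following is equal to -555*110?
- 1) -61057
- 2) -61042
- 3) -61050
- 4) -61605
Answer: 3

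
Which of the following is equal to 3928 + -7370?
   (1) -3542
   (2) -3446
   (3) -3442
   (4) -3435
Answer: 3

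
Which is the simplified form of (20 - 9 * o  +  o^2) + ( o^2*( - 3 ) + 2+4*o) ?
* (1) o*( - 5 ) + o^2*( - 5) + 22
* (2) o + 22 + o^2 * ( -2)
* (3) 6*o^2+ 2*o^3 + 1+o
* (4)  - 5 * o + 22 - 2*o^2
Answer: 4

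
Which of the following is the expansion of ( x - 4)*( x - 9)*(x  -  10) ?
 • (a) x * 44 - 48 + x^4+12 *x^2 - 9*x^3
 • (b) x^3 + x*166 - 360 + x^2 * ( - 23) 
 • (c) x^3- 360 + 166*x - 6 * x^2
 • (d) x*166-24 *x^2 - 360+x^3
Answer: b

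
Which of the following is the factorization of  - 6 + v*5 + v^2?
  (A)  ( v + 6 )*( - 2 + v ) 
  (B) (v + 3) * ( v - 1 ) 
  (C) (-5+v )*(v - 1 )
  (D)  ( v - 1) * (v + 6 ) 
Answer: D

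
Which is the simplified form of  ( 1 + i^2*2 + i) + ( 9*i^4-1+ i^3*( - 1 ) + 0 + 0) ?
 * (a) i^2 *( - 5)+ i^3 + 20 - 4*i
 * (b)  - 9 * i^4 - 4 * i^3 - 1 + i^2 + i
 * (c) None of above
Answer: c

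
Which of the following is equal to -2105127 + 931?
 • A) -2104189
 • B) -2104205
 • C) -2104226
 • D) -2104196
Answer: D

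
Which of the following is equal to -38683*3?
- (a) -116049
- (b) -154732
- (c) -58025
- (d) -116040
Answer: a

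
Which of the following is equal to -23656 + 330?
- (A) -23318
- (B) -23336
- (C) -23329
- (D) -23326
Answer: D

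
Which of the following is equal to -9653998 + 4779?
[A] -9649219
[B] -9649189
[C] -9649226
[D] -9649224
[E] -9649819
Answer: A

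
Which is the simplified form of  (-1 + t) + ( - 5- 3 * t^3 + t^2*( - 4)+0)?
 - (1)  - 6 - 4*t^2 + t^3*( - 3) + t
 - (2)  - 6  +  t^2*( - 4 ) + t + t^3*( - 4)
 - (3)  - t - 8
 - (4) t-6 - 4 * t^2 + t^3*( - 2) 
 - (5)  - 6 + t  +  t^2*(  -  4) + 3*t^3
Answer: 1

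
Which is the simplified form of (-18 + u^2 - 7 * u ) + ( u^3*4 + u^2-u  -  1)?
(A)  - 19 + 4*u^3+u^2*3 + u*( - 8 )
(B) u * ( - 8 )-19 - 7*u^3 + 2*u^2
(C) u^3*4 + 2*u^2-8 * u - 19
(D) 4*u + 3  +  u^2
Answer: C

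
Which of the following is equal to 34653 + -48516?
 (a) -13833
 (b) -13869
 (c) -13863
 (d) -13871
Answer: c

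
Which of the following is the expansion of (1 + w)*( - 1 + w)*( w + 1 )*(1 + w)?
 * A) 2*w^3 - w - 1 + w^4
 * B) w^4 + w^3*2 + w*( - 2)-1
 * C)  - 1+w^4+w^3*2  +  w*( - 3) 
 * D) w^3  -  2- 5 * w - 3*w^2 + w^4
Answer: B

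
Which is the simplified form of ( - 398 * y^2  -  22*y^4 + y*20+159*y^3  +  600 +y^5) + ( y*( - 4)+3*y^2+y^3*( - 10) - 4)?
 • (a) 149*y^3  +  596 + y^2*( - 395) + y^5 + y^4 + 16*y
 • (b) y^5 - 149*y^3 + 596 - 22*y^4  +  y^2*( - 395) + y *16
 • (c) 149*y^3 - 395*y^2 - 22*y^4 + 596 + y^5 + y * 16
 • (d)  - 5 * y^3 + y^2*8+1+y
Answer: c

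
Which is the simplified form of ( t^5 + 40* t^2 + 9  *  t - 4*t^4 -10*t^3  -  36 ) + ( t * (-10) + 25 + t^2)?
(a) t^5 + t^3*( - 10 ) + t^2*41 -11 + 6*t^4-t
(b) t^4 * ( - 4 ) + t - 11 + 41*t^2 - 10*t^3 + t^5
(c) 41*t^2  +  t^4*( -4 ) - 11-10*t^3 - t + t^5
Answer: c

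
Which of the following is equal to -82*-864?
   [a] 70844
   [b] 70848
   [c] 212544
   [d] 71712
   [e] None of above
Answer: b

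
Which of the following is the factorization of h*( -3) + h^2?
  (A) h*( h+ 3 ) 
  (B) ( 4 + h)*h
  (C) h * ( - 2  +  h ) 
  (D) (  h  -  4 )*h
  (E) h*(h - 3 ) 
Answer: E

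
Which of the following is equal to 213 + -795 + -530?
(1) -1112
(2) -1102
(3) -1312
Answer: 1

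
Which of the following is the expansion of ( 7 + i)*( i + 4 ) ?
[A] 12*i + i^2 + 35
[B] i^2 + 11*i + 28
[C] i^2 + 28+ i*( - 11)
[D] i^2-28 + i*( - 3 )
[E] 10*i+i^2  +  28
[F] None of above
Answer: B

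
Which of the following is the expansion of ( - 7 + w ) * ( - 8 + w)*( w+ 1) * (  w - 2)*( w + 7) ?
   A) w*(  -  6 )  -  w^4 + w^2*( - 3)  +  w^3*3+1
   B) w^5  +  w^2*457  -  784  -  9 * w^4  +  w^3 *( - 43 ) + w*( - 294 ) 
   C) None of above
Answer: B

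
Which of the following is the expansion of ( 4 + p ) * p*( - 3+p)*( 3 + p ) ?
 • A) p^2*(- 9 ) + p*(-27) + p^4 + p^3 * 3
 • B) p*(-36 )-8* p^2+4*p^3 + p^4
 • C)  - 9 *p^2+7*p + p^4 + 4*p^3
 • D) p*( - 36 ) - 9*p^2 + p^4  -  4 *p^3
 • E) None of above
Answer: E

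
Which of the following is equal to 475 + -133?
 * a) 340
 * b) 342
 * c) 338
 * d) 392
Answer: b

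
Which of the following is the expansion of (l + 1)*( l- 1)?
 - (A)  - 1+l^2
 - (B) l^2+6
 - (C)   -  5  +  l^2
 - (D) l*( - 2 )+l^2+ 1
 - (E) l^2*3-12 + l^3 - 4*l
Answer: A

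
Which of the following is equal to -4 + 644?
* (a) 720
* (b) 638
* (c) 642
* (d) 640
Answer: d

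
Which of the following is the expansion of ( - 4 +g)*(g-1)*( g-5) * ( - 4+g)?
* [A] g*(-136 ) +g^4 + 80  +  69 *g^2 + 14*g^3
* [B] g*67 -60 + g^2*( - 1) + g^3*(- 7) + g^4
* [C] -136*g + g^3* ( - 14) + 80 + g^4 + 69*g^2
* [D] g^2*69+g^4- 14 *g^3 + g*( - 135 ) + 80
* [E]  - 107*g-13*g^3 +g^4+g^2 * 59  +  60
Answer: C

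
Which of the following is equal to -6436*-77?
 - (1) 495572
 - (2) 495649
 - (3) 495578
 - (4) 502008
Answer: 1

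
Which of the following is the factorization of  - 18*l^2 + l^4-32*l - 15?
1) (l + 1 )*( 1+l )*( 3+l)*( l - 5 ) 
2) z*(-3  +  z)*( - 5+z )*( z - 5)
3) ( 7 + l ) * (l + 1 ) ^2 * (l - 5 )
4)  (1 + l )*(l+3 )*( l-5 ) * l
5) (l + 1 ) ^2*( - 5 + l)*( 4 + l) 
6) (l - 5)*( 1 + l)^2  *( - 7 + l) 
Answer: 1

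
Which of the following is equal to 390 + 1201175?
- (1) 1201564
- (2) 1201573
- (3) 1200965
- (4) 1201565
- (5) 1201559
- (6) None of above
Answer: 4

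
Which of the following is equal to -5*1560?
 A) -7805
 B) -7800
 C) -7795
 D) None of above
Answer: B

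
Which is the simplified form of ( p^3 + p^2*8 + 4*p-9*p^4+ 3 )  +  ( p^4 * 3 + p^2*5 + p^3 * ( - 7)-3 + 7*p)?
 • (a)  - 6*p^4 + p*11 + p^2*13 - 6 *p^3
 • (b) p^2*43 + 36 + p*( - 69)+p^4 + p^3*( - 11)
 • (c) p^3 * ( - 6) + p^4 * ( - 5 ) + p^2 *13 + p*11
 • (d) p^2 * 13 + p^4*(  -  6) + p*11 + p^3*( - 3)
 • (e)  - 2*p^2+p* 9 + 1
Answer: a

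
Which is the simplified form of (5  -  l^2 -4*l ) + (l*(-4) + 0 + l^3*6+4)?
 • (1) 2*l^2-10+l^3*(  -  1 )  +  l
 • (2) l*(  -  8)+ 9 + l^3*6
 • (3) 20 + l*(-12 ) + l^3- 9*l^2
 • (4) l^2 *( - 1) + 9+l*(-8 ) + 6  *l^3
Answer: 4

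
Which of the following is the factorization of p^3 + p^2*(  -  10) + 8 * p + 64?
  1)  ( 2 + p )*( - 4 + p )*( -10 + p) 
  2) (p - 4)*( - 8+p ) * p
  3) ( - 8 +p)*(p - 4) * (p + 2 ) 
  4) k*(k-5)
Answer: 3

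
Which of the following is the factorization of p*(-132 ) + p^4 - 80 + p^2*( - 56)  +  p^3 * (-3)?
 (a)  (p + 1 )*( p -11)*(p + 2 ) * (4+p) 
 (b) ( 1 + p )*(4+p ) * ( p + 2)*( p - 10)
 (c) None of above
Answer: b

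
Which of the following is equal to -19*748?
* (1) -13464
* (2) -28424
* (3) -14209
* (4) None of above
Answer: 4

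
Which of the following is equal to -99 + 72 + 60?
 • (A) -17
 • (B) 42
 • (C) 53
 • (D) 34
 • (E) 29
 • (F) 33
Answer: F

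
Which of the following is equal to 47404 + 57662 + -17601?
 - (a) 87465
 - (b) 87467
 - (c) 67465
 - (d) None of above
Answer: a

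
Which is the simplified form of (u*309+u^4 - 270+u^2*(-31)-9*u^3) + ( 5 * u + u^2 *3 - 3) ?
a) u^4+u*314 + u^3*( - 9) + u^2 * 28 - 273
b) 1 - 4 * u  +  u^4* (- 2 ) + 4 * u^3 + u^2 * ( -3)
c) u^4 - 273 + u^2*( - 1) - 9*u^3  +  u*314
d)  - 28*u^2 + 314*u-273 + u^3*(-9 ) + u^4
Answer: d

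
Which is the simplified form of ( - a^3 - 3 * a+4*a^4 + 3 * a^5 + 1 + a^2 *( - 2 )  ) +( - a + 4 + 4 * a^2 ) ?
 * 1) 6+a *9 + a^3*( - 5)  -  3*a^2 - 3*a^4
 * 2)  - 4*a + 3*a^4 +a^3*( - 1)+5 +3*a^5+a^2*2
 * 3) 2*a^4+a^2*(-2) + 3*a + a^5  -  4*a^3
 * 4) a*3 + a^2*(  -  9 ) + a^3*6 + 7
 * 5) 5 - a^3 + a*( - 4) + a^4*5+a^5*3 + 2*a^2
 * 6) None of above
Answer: 6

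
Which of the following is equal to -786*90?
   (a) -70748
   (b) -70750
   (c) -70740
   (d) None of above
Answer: c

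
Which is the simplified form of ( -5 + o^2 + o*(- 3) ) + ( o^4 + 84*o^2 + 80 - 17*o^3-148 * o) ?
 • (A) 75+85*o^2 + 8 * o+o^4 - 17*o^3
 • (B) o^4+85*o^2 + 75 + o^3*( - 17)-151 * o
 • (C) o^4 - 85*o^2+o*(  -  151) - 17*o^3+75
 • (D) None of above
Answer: B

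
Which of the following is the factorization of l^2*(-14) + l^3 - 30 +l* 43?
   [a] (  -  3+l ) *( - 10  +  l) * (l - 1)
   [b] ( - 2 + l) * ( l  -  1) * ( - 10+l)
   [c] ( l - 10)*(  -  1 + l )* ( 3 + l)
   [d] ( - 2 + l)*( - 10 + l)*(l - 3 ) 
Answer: a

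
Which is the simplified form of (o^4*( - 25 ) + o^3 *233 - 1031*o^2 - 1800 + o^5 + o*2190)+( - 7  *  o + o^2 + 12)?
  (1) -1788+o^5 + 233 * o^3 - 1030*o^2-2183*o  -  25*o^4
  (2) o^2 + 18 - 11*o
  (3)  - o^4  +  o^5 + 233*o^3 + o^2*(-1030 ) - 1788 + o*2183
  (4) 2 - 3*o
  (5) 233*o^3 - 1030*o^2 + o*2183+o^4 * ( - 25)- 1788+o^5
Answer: 5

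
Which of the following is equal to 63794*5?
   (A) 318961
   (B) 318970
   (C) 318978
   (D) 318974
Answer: B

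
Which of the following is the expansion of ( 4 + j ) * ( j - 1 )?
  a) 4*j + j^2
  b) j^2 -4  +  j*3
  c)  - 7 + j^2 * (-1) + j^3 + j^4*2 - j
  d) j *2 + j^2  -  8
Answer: b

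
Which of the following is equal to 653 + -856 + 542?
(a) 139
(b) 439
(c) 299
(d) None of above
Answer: d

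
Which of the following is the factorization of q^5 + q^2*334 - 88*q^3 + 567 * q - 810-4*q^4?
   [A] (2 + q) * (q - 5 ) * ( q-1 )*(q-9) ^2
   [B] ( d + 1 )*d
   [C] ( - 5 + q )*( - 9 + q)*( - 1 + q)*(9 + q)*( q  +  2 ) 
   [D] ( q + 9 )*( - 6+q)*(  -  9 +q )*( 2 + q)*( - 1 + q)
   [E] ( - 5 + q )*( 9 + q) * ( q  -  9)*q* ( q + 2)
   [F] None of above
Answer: C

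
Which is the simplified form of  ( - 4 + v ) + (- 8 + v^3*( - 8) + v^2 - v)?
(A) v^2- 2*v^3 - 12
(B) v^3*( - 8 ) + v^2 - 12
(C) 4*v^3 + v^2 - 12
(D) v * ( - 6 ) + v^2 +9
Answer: B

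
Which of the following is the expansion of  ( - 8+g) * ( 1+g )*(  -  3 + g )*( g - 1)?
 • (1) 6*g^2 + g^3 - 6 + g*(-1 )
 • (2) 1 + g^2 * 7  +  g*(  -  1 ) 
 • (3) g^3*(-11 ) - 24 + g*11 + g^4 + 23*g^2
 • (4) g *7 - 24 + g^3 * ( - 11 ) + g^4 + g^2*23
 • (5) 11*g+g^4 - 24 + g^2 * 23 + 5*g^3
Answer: 3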